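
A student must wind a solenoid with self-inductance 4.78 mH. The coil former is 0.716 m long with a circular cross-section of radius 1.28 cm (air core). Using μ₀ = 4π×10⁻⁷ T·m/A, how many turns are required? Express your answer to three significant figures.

N ≈ 2300 turns

A = πr² = π(1.280×10^-2 m)² = 5.147×10^-4 m².
From L = μ₀N²A/ℓ, N = √(Lℓ / (μ₀A)).
N = √[(4.780×10^-3)(0.716) / ((4π×10⁻⁷)×5.147×10^-4)] = √(5.291×10^6) ≈ 2300.3.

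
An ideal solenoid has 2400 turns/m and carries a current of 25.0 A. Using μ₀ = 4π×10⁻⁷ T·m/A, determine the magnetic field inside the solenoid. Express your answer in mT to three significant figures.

Inside a long solenoid, B = μ₀nI.
B = (4π×10⁻⁷)(2.400×10^3 m⁻¹)(25.0 A) = 7.540×10^-2 T.

B ≈ 75.4 mT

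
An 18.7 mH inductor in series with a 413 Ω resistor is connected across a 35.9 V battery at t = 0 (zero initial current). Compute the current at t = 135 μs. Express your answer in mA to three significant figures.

τ = L/R = 1.870×10^-2/413 = 4.528×10^-5 s; final current I_∞ = ε/R = 35.9/413 = 8.692×10^-2 A.
I(t) = I_∞(1 − e^(−t/τ)) with t/τ = 2.982.
I = (8.692×10^-2)(1 − e^(−2.982)) = 8.252×10^-2 A.

I ≈ 82.5 mA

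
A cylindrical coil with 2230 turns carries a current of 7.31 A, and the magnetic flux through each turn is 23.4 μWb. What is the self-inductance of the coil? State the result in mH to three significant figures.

L ≈ 7.14 mH

Self-inductance is defined by L = NΦ_B/I (flux linkage over current).
L = (2230)(2.340×10^-5 Wb)/(7.31 A) = 7.138×10^-3 H.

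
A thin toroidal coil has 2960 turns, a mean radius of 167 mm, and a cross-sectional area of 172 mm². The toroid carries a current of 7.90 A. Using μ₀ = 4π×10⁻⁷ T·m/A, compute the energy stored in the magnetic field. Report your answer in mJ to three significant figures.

U ≈ 56.3 mJ

L = μ₀N²A/(2πR) = (4π×10⁻⁷)(2960)²(1.720×10^-4)/(2π×0.167) = 1.8048×10^-3 H.
U = ½LI² = ½(1.8048×10^-3)(7.90)² = 5.632×10^-2 J.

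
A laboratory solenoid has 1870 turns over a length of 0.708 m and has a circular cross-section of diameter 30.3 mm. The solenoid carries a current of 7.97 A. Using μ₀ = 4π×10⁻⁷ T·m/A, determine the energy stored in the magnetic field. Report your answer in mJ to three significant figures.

A = π(d/2)² = π(1.515×10^-2 m)² = 7.211×10^-4 m².
L = μ₀N²A/ℓ = (4π×10⁻⁷)(1870)²(7.211×10^-4)/(0.708) = 4.475×10^-3 H.
U = ½LI² = ½(4.475×10^-3)(7.97)² = 0.1421 J.

U ≈ 142 mJ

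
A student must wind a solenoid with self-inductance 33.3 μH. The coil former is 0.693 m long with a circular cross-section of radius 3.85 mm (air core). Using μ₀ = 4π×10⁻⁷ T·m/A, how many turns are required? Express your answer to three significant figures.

N ≈ 628 turns

A = πr² = π(3.850×10^-3 m)² = 4.657×10^-5 m².
From L = μ₀N²A/ℓ, N = √(Lℓ / (μ₀A)).
N = √[(3.330×10^-5)(0.693) / ((4π×10⁻⁷)×4.657×10^-5)] = √(3.944×10^5) ≈ 628.0.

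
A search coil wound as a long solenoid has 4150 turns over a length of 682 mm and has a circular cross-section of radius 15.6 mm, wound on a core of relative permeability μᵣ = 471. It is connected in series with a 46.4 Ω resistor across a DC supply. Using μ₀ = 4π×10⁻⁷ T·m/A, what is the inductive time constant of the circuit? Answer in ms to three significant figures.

A = πr² = π(1.560×10^-2 m)² = 7.645×10^-4 m².
L = μ₀μᵣN²A/ℓ = (4π×10⁻⁷)(471)(4150)²(7.645×10^-4)/(0.682) = 11.43 H.
τ = L/R = (11.43)/(46.4) = 0.2463 s.

τ ≈ 246 ms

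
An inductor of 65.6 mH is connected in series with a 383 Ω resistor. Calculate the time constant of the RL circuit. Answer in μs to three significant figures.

τ ≈ 171 μs

τ = L/R = (6.560×10^-2 H)/(383 Ω) = 1.713×10^-4 s.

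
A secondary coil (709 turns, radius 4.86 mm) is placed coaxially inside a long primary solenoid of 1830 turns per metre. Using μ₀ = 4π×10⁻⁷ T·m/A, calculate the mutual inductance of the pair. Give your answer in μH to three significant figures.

M ≈ 121 μH

The outer solenoid produces a uniform field B₁ = μ₀n₁I₁ across the inner coil,
so the flux linkage is N₂Φ = N₂B₁A₂ = μ₀n₁N₂A₂·I₁, giving M = μ₀n₁N₂A₂.
A₂ = πr² = π(4.860×10^-3 m)² = 7.420×10^-5 m².
M = (4π×10⁻⁷)(1830)(709)(7.420×10^-5) = 1.210×10^-4 H.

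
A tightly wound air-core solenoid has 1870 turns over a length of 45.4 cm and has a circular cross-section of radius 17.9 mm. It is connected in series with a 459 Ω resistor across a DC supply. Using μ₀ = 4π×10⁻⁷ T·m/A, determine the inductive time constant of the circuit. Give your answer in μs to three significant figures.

τ ≈ 21.2 μs

A = πr² = π(1.790×10^-2 m)² = 1.007×10^-3 m².
L = μ₀N²A/ℓ = (4π×10⁻⁷)(1870)²(1.007×10^-3)/(0.454) = 9.743×10^-3 H.
τ = L/R = (9.743×10^-3)/(459) = 2.123×10^-5 s.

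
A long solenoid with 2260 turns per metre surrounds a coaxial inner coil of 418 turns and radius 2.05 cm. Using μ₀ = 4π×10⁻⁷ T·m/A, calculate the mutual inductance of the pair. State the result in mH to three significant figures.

M ≈ 1.57 mH

The outer solenoid produces a uniform field B₁ = μ₀n₁I₁ across the inner coil,
so the flux linkage is N₂Φ = N₂B₁A₂ = μ₀n₁N₂A₂·I₁, giving M = μ₀n₁N₂A₂.
A₂ = πr² = π(2.050×10^-2 m)² = 1.320×10^-3 m².
M = (4π×10⁻⁷)(2260)(418)(1.320×10^-3) = 1.567×10^-3 H.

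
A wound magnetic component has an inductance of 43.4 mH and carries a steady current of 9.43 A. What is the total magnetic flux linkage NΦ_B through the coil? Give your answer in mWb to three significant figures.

From L = NΦ_B/I, the flux linkage is NΦ_B = LI.
NΦ_B = (4.340×10^-2 H)(9.43 A) = 0.4093 Wb.

NΦ_B ≈ 409 mWb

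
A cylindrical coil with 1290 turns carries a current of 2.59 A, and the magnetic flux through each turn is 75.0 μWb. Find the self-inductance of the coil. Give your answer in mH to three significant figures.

L ≈ 37.4 mH

Self-inductance is defined by L = NΦ_B/I (flux linkage over current).
L = (1290)(7.500×10^-5 Wb)/(2.59 A) = 3.736×10^-2 H.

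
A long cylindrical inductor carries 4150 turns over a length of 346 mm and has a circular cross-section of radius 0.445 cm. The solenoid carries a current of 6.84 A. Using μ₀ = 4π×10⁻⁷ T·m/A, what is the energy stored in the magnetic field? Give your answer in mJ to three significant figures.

A = πr² = π(4.450×10^-3 m)² = 6.221×10^-5 m².
L = μ₀N²A/ℓ = (4π×10⁻⁷)(4150)²(6.221×10^-5)/(0.346) = 3.891×10^-3 H.
U = ½LI² = ½(3.891×10^-3)(6.84)² = 9.103×10^-2 J.

U ≈ 91.0 mJ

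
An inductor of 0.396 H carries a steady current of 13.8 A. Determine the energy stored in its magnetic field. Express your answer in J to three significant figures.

Stored magnetic energy: U = ½LI².
U = ½(0.396 H)(13.8 A)² = 37.71 J.

U ≈ 37.7 J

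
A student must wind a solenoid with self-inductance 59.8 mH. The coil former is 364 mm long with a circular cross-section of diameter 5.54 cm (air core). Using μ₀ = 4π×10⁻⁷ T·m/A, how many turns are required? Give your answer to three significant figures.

A = π(d/2)² = π(2.770×10^-2 m)² = 2.411×10^-3 m².
From L = μ₀N²A/ℓ, N = √(Lℓ / (μ₀A)).
N = √[(5.980×10^-2)(0.364) / ((4π×10⁻⁷)×2.411×10^-3)] = √(7.186×10^6) ≈ 2680.7.

N ≈ 2680 turns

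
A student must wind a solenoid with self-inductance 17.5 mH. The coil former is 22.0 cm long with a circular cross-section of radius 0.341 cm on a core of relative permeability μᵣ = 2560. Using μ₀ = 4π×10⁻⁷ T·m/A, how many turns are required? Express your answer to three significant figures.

N ≈ 181 turns

A = πr² = π(3.410×10^-3 m)² = 3.653×10^-5 m².
From L = μ₀μᵣN²A/ℓ, N = √(Lℓ / (μ₀μᵣA)).
N = √[(1.750×10^-2)(0.22) / ((4π×10⁻⁷)(2560)×3.653×10^-5)] = √(3.276×10^4) ≈ 181.0.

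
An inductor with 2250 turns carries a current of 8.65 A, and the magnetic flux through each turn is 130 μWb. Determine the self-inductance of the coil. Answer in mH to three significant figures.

Self-inductance is defined by L = NΦ_B/I (flux linkage over current).
L = (2250)(1.300×10^-4 Wb)/(8.65 A) = 3.382×10^-2 H.

L ≈ 33.8 mH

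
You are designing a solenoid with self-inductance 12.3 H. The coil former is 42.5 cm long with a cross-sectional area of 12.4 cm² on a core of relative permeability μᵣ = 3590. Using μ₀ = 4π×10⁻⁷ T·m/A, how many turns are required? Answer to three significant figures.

N ≈ 967 turns

A = 12.4 cm² = 1.240×10^-3 m².
From L = μ₀μᵣN²A/ℓ, N = √(Lℓ / (μ₀μᵣA)).
N = √[(12.3)(0.425) / ((4π×10⁻⁷)(3590)×1.240×10^-3)] = √(9.3448×10^5) ≈ 966.7.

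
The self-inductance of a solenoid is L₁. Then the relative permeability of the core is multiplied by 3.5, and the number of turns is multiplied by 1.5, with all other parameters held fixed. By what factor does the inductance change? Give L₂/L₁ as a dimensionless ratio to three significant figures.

For a solenoid, L ∝ μᵣN²A/ℓ.
L₂/L₁ = (3.5) × (1.5)^2 = 7.88.

L₂/L₁ = 7.88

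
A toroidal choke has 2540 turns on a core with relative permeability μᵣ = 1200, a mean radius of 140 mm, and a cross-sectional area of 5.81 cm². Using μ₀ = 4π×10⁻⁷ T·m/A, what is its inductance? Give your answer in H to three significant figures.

L ≈ 6.43 H

For a thin toroid, L = μ₀μᵣN²A/(2πR).
L = (4π×10⁻⁷)(1200)(2540)²(5.810×10^-4) / (2π×0.14 m) = 6.426 H.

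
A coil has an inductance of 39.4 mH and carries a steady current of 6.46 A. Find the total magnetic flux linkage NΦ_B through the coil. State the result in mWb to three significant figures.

NΦ_B ≈ 255 mWb

From L = NΦ_B/I, the flux linkage is NΦ_B = LI.
NΦ_B = (3.940×10^-2 H)(6.46 A) = 0.2545 Wb.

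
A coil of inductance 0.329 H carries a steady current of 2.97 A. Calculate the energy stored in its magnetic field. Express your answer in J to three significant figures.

U ≈ 1.45 J

Stored magnetic energy: U = ½LI².
U = ½(0.329 H)(2.97 A)² = 1.451 J.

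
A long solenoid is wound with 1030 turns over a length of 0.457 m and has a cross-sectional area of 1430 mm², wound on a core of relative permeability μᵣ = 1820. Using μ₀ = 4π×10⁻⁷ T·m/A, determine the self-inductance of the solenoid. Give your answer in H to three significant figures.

L ≈ 7.59 H

A = 1430 mm² = 1.430×10^-3 m².
For a long solenoid, L = μ₀μᵣN²A/ℓ.
L = (4π×10⁻⁷)(1820)(1030)²(1.430×10^-3)/(0.457 m) = 7.592 H.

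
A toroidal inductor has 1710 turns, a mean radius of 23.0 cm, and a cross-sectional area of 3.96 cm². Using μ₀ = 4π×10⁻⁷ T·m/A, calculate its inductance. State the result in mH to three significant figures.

L ≈ 1.01 mH

For a thin toroid, L = μ₀N²A/(2πR).
L = (4π×10⁻⁷)(1710)²(3.960×10^-4) / (2π×0.23 m) = 1.007×10^-3 H.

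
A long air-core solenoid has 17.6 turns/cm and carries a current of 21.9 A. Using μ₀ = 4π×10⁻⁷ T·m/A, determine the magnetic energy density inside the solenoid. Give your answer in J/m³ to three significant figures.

u ≈ 933 J/m³

B = μ₀nI = (4π×10⁻⁷)(1.760×10^3)(21.9) = 4.844×10^-2 T.
u = B²/(2μ₀) = (4.844×10^-2)²/(2×4π×10⁻⁷) = 933.46 J/m³.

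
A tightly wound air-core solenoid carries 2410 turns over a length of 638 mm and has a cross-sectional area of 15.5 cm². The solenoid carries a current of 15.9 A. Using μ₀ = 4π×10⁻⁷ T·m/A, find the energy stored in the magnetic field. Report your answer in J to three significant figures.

A = 15.5 cm² = 1.550×10^-3 m².
L = μ₀N²A/ℓ = (4π×10⁻⁷)(2410)²(1.550×10^-3)/(0.638) = 1.773×10^-2 H.
U = ½LI² = ½(1.773×10^-2)(15.9)² = 2.241 J.

U ≈ 2.24 J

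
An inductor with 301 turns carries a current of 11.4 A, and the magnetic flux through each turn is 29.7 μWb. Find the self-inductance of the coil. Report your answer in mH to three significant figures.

Self-inductance is defined by L = NΦ_B/I (flux linkage over current).
L = (301)(2.970×10^-5 Wb)/(11.4 A) = 7.842×10^-4 H.

L ≈ 0.784 mH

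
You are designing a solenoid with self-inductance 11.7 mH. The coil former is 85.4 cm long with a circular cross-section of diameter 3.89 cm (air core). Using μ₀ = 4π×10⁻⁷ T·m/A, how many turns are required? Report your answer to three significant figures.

A = π(d/2)² = π(1.945×10^-2 m)² = 1.188×10^-3 m².
From L = μ₀N²A/ℓ, N = √(Lℓ / (μ₀A)).
N = √[(1.170×10^-2)(0.854) / ((4π×10⁻⁷)×1.188×10^-3)] = √(6.690×10^6) ≈ 2586.6.

N ≈ 2590 turns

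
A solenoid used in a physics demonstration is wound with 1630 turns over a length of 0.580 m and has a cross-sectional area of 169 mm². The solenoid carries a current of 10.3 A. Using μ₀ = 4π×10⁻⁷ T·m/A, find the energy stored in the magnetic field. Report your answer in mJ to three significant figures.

U ≈ 51.6 mJ

A = 169 mm² = 1.690×10^-4 m².
L = μ₀N²A/ℓ = (4π×10⁻⁷)(1630)²(1.690×10^-4)/(0.58) = 9.728×10^-4 H.
U = ½LI² = ½(9.728×10^-4)(10.3)² = 5.160×10^-2 J.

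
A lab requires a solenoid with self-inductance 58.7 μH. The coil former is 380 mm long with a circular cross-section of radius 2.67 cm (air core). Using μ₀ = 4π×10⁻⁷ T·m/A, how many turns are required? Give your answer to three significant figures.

N ≈ 89 turns

A = πr² = π(2.670×10^-2 m)² = 2.240×10^-3 m².
From L = μ₀N²A/ℓ, N = √(Lℓ / (μ₀A)).
N = √[(5.870×10^-5)(0.38) / ((4π×10⁻⁷)×2.240×10^-3)] = √(7.926×10^3) ≈ 89.0.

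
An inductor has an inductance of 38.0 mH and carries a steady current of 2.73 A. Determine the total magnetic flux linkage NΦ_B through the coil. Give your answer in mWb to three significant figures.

From L = NΦ_B/I, the flux linkage is NΦ_B = LI.
NΦ_B = (3.800×10^-2 H)(2.73 A) = 0.1037 Wb.

NΦ_B ≈ 104 mWb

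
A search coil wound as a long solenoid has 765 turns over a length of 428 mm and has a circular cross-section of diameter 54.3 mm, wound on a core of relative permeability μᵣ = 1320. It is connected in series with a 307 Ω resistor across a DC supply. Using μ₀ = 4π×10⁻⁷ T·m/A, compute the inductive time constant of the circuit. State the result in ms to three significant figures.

A = π(d/2)² = π(2.715×10^-2 m)² = 2.316×10^-3 m².
L = μ₀μᵣN²A/ℓ = (4π×10⁻⁷)(1320)(765)²(2.316×10^-3)/(0.428) = 5.252 H.
τ = L/R = (5.252)/(307) = 1.711×10^-2 s.

τ ≈ 17.1 ms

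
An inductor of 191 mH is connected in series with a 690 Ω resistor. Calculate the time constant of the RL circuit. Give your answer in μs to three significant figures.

τ ≈ 277 μs

τ = L/R = (0.191 H)/(690 Ω) = 2.768×10^-4 s.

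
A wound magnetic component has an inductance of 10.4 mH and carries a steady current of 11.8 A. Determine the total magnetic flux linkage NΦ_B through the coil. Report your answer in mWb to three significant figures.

NΦ_B ≈ 123 mWb

From L = NΦ_B/I, the flux linkage is NΦ_B = LI.
NΦ_B = (1.040×10^-2 H)(11.8 A) = 0.1227 Wb.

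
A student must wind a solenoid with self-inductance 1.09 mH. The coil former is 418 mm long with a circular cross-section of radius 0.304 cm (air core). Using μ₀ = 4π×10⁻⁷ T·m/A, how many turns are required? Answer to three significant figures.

N ≈ 3530 turns

A = πr² = π(3.040×10^-3 m)² = 2.903×10^-5 m².
From L = μ₀N²A/ℓ, N = √(Lℓ / (μ₀A)).
N = √[(1.090×10^-3)(0.418) / ((4π×10⁻⁷)×2.903×10^-5)] = √(1.249×10^7) ≈ 3533.8.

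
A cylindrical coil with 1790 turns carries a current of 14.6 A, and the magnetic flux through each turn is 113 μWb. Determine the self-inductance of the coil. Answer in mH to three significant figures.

Self-inductance is defined by L = NΦ_B/I (flux linkage over current).
L = (1790)(1.130×10^-4 Wb)/(14.6 A) = 1.385×10^-2 H.

L ≈ 13.9 mH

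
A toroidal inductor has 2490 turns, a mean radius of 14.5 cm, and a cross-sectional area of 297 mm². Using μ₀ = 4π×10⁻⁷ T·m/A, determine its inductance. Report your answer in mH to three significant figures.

For a thin toroid, L = μ₀N²A/(2πR).
L = (4π×10⁻⁷)(2490)²(2.970×10^-4) / (2π×0.145 m) = 2.540×10^-3 H.

L ≈ 2.54 mH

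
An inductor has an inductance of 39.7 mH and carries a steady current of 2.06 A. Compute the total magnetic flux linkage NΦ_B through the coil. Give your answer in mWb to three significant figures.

From L = NΦ_B/I, the flux linkage is NΦ_B = LI.
NΦ_B = (3.970×10^-2 H)(2.06 A) = 8.178×10^-2 Wb.

NΦ_B ≈ 81.8 mWb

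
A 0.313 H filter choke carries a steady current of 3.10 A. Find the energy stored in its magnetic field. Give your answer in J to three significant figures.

U ≈ 1.50 J

Stored magnetic energy: U = ½LI².
U = ½(0.313 H)(3.10 A)² = 1.504 J.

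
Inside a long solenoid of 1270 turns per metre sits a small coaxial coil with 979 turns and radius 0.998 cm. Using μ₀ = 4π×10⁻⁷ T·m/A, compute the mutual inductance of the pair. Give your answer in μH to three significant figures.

M ≈ 489 μH

The outer solenoid produces a uniform field B₁ = μ₀n₁I₁ across the inner coil,
so the flux linkage is N₂Φ = N₂B₁A₂ = μ₀n₁N₂A₂·I₁, giving M = μ₀n₁N₂A₂.
A₂ = πr² = π(9.980×10^-3 m)² = 3.129×10^-4 m².
M = (4π×10⁻⁷)(1270)(979)(3.129×10^-4) = 4.889×10^-4 H.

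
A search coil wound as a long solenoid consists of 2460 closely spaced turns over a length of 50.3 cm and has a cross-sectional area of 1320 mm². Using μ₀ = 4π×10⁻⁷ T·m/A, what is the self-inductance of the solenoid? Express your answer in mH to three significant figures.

A = 1320 mm² = 1.320×10^-3 m².
For a long solenoid, L = μ₀N²A/ℓ.
L = (4π×10⁻⁷)(2460)²(1.320×10^-3)/(0.503 m) = 1.996×10^-2 H.

L ≈ 20.0 mH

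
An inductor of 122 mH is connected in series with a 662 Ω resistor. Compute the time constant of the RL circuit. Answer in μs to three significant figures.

τ = L/R = (0.122 H)/(662 Ω) = 1.843×10^-4 s.

τ ≈ 184 μs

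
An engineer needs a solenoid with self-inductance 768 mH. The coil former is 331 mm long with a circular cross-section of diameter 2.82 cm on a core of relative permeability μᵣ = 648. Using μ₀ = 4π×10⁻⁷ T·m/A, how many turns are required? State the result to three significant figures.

A = π(d/2)² = π(1.410×10^-2 m)² = 6.246×10^-4 m².
From L = μ₀μᵣN²A/ℓ, N = √(Lℓ / (μ₀μᵣA)).
N = √[(0.768)(0.331) / ((4π×10⁻⁷)(648)×6.246×10^-4)] = √(4.998×10^5) ≈ 707.0.

N ≈ 707 turns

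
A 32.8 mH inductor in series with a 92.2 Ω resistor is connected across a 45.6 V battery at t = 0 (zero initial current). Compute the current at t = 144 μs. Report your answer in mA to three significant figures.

τ = L/R = 3.280×10^-2/92.2 = 3.557×10^-4 s; final current I_∞ = ε/R = 45.6/92.2 = 0.4946 A.
I(t) = I_∞(1 − e^(−t/τ)) with t/τ = 0.405.
I = (0.4946)(1 − e^(−0.405)) = 0.1646 A.

I ≈ 165 mA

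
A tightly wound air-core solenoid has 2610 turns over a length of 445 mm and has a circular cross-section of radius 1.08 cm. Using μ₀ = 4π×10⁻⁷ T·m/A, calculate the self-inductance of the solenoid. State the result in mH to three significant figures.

A = πr² = π(1.080×10^-2 m)² = 3.664×10^-4 m².
For a long solenoid, L = μ₀N²A/ℓ.
L = (4π×10⁻⁷)(2610)²(3.664×10^-4)/(0.445 m) = 7.049×10^-3 H.

L ≈ 7.05 mH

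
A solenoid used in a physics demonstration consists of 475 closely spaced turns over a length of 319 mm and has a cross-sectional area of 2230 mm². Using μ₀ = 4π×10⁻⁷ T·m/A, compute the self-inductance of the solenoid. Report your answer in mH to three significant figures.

A = 2230 mm² = 2.230×10^-3 m².
For a long solenoid, L = μ₀N²A/ℓ.
L = (4π×10⁻⁷)(475)²(2.230×10^-3)/(0.319 m) = 1.982×10^-3 H.

L ≈ 1.98 mH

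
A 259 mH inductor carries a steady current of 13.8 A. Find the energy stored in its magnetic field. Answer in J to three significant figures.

U ≈ 24.7 J

Stored magnetic energy: U = ½LI².
U = ½(0.259 H)(13.8 A)² = 24.66 J.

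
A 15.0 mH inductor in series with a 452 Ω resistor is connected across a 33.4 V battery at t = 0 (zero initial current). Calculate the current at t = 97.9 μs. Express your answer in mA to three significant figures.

τ = L/R = 1.500×10^-2/452 = 3.319×10^-5 s; final current I_∞ = ε/R = 33.4/452 = 7.389×10^-2 A.
I(t) = I_∞(1 − e^(−t/τ)) with t/τ = 2.950.
I = (7.389×10^-2)(1 − e^(−2.950)) = 7.003×10^-2 A.

I ≈ 70.0 mA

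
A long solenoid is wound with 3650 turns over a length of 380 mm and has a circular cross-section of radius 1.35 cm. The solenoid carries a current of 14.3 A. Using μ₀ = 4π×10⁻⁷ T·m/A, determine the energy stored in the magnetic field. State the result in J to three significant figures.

A = πr² = π(1.350×10^-2 m)² = 5.726×10^-4 m².
L = μ₀N²A/ℓ = (4π×10⁻⁷)(3650)²(5.726×10^-4)/(0.38) = 2.522×10^-2 H.
U = ½LI² = ½(2.522×10^-2)(14.3)² = 2.579 J.

U ≈ 2.58 J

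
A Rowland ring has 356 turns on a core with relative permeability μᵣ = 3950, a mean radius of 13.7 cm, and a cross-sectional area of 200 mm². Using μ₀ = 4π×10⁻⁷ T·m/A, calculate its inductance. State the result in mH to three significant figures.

For a thin toroid, L = μ₀μᵣN²A/(2πR).
L = (4π×10⁻⁷)(3950)(356)²(2.000×10^-4) / (2π×0.137 m) = 0.1462 H.

L ≈ 146 mH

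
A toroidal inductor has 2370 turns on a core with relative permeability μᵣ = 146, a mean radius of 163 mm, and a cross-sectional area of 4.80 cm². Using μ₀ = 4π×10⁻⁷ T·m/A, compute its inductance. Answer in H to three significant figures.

For a thin toroid, L = μ₀μᵣN²A/(2πR).
L = (4π×10⁻⁷)(146)(2370)²(4.800×10^-4) / (2π×0.163 m) = 0.483 H.

L ≈ 0.483 H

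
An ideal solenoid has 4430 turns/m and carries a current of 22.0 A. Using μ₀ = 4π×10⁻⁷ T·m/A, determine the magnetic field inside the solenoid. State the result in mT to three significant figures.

Inside a long solenoid, B = μ₀nI.
B = (4π×10⁻⁷)(4.430×10^3 m⁻¹)(22.0 A) = 0.12247 T.

B ≈ 122 mT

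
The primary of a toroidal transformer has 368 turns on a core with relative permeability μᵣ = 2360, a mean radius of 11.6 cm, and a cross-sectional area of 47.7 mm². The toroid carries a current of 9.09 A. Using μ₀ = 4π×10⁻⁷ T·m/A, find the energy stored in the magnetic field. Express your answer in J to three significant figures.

L = μ₀μᵣN²A/(2πR) = (4π×10⁻⁷)(2360)(368)²(4.770×10^-5)/(2π×0.116) = 2.628×10^-2 H.
U = ½LI² = ½(2.628×10^-2)(9.09)² = 1.086 J.

U ≈ 1.09 J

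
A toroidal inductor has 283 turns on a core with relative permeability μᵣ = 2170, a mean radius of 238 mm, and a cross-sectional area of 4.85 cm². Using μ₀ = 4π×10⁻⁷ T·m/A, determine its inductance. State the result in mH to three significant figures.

For a thin toroid, L = μ₀μᵣN²A/(2πR).
L = (4π×10⁻⁷)(2170)(283)²(4.850×10^-4) / (2π×0.238 m) = 7.083×10^-2 H.

L ≈ 70.8 mH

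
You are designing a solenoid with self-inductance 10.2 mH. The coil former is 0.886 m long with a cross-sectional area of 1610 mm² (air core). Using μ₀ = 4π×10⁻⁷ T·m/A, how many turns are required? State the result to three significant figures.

N ≈ 2110 turns

A = 1610 mm² = 1.610×10^-3 m².
From L = μ₀N²A/ℓ, N = √(Lℓ / (μ₀A)).
N = √[(1.020×10^-2)(0.886) / ((4π×10⁻⁷)×1.610×10^-3)] = √(4.467×10^6) ≈ 2113.5.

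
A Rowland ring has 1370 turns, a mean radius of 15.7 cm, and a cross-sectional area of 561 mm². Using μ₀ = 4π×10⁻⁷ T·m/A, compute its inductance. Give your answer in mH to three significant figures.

L ≈ 1.34 mH

For a thin toroid, L = μ₀N²A/(2πR).
L = (4π×10⁻⁷)(1370)²(5.610×10^-4) / (2π×0.157 m) = 1.341×10^-3 H.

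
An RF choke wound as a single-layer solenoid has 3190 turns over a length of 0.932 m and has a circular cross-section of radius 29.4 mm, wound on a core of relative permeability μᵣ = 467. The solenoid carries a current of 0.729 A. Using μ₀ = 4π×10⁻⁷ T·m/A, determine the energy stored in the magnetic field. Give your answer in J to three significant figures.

A = πr² = π(2.940×10^-2 m)² = 2.715×10^-3 m².
L = μ₀μᵣN²A/ℓ = (4π×10⁻⁷)(467)(3190)²(2.715×10^-3)/(0.932) = 17.4 H.
U = ½LI² = ½(17.4)(0.729)² = 4.623 J.

U ≈ 4.62 J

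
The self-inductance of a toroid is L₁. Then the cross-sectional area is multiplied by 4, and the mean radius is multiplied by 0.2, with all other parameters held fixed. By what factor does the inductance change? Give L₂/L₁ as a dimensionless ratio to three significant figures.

For a toroid, L ∝ μᵣN²A/R.
L₂/L₁ = (4) × (0.2)^-1 = 20.0.

L₂/L₁ = 20.0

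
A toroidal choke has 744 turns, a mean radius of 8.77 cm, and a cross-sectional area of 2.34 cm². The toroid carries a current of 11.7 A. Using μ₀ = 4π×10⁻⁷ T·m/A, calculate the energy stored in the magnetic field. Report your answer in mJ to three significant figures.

U ≈ 20.2 mJ

L = μ₀N²A/(2πR) = (4π×10⁻⁷)(744)²(2.340×10^-4)/(2π×8.770×10^-2) = 2.954×10^-4 H.
U = ½LI² = ½(2.954×10^-4)(11.7)² = 2.022×10^-2 J.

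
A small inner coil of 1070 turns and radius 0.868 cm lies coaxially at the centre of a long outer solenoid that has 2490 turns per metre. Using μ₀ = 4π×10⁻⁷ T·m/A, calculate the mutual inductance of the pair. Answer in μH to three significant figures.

The outer solenoid produces a uniform field B₁ = μ₀n₁I₁ across the inner coil,
so the flux linkage is N₂Φ = N₂B₁A₂ = μ₀n₁N₂A₂·I₁, giving M = μ₀n₁N₂A₂.
A₂ = πr² = π(8.680×10^-3 m)² = 2.367×10^-4 m².
M = (4π×10⁻⁷)(2490)(1070)(2.367×10^-4) = 7.9247×10^-4 H.

M ≈ 792 μH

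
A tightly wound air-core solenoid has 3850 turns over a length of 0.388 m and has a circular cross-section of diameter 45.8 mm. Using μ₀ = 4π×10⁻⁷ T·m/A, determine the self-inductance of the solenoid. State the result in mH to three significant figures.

A = π(d/2)² = π(2.290×10^-2 m)² = 1.647×10^-3 m².
For a long solenoid, L = μ₀N²A/ℓ.
L = (4π×10⁻⁷)(3850)²(1.647×10^-3)/(0.388 m) = 7.909×10^-2 H.

L ≈ 79.1 mH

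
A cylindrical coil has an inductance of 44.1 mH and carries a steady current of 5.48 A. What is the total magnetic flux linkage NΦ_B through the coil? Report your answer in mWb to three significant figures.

From L = NΦ_B/I, the flux linkage is NΦ_B = LI.
NΦ_B = (4.410×10^-2 H)(5.48 A) = 0.2417 Wb.

NΦ_B ≈ 242 mWb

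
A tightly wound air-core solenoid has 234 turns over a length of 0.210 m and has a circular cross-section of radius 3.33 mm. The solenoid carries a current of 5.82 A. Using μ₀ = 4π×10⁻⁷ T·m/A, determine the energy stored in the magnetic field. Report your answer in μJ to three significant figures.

A = πr² = π(3.330×10^-3 m)² = 3.484×10^-5 m².
L = μ₀N²A/ℓ = (4π×10⁻⁷)(234)²(3.484×10^-5)/(0.21) = 1.141×10^-5 H.
U = ½LI² = ½(1.141×10^-5)(5.82)² = 1.933×10^-4 J.

U ≈ 193 μJ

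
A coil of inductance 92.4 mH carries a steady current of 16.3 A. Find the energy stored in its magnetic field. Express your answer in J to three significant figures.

Stored magnetic energy: U = ½LI².
U = ½(9.240×10^-2 H)(16.3 A)² = 12.27 J.

U ≈ 12.3 J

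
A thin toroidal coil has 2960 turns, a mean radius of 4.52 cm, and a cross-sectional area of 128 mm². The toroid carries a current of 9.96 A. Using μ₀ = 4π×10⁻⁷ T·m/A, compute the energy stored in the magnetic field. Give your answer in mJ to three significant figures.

U ≈ 246 mJ

L = μ₀N²A/(2πR) = (4π×10⁻⁷)(2960)²(1.280×10^-4)/(2π×4.520×10^-2) = 4.962×10^-3 H.
U = ½LI² = ½(4.962×10^-3)(9.96)² = 0.2461 J.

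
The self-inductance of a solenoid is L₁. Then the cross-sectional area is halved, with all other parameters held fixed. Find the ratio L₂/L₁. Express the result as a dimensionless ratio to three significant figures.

For a solenoid, L ∝ μᵣN²A/ℓ.
L₂/L₁ = (0.5) = 0.500.

L₂/L₁ = 0.500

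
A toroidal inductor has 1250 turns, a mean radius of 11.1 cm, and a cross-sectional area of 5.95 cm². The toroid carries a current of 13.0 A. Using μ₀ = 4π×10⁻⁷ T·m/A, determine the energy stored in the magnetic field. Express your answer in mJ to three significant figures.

U ≈ 142 mJ

L = μ₀N²A/(2πR) = (4π×10⁻⁷)(1250)²(5.950×10^-4)/(2π×0.111) = 1.675×10^-3 H.
U = ½LI² = ½(1.675×10^-3)(13.0)² = 0.1415 J.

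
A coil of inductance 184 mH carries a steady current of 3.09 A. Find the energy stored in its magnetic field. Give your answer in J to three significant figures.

U ≈ 0.878 J

Stored magnetic energy: U = ½LI².
U = ½(0.184 H)(3.09 A)² = 0.8784 J.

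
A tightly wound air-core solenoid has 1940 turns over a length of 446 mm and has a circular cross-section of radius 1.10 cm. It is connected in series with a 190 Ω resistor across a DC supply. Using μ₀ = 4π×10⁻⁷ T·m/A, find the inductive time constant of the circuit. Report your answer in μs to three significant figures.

τ ≈ 21.2 μs

A = πr² = π(1.100×10^-2 m)² = 3.801×10^-4 m².
L = μ₀N²A/ℓ = (4π×10⁻⁷)(1940)²(3.801×10^-4)/(0.446) = 4.031×10^-3 H.
τ = L/R = (4.031×10^-3)/(190) = 2.122×10^-5 s.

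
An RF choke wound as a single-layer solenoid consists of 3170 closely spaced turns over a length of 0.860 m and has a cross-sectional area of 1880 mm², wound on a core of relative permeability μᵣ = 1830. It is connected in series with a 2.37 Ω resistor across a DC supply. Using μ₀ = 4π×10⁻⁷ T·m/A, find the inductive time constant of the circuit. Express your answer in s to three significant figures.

A = 1880 mm² = 1.880×10^-3 m².
L = μ₀μᵣN²A/ℓ = (4π×10⁻⁷)(1830)(3170)²(1.880×10^-3)/(0.86) = 50.52 H.
τ = L/R = (50.52)/(2.37) = 21.32 s.

τ ≈ 21.3 s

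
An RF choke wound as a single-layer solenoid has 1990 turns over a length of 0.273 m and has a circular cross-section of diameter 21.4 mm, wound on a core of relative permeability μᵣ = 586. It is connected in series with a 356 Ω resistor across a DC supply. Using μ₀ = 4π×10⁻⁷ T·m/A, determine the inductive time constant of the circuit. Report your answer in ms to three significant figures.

τ ≈ 10.8 ms

A = π(d/2)² = π(1.070×10^-2 m)² = 3.597×10^-4 m².
L = μ₀μᵣN²A/ℓ = (4π×10⁻⁷)(586)(1990)²(3.597×10^-4)/(0.273) = 3.842 H.
τ = L/R = (3.842)/(356) = 1.079×10^-2 s.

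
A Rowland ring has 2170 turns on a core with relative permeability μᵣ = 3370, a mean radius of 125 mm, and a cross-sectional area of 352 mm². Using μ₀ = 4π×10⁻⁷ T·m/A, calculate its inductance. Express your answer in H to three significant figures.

For a thin toroid, L = μ₀μᵣN²A/(2πR).
L = (4π×10⁻⁷)(3370)(2170)²(3.520×10^-4) / (2π×0.125 m) = 8.937 H.

L ≈ 8.94 H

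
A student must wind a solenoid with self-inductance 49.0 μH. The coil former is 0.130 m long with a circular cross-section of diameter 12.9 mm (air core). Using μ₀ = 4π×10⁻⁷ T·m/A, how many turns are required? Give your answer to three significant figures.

N ≈ 197 turns

A = π(d/2)² = π(6.450×10^-3 m)² = 1.307×10^-4 m².
From L = μ₀N²A/ℓ, N = √(Lℓ / (μ₀A)).
N = √[(4.900×10^-5)(0.13) / ((4π×10⁻⁷)×1.307×10^-4)] = √(3.878×10^4) ≈ 196.9.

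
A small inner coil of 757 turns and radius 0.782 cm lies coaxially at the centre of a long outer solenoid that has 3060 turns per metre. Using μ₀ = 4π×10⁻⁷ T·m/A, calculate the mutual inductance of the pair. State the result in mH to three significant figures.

M ≈ 0.559 mH

The outer solenoid produces a uniform field B₁ = μ₀n₁I₁ across the inner coil,
so the flux linkage is N₂Φ = N₂B₁A₂ = μ₀n₁N₂A₂·I₁, giving M = μ₀n₁N₂A₂.
A₂ = πr² = π(7.820×10^-3 m)² = 1.921×10^-4 m².
M = (4π×10⁻⁷)(3060)(757)(1.921×10^-4) = 5.592×10^-4 H.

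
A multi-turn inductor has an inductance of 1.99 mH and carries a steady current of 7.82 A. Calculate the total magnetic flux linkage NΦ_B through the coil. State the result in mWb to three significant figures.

From L = NΦ_B/I, the flux linkage is NΦ_B = LI.
NΦ_B = (1.990×10^-3 H)(7.82 A) = 1.556×10^-2 Wb.

NΦ_B ≈ 15.6 mWb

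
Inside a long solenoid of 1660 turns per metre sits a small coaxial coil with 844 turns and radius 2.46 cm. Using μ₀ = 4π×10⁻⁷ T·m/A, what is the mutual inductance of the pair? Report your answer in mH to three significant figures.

The outer solenoid produces a uniform field B₁ = μ₀n₁I₁ across the inner coil,
so the flux linkage is N₂Φ = N₂B₁A₂ = μ₀n₁N₂A₂·I₁, giving M = μ₀n₁N₂A₂.
A₂ = πr² = π(2.460×10^-2 m)² = 1.901×10^-3 m².
M = (4π×10⁻⁷)(1660)(844)(1.901×10^-3) = 3.347×10^-3 H.

M ≈ 3.35 mH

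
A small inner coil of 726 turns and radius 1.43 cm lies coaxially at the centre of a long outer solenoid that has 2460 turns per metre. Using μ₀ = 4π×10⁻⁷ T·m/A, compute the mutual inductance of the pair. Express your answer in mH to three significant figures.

The outer solenoid produces a uniform field B₁ = μ₀n₁I₁ across the inner coil,
so the flux linkage is N₂Φ = N₂B₁A₂ = μ₀n₁N₂A₂·I₁, giving M = μ₀n₁N₂A₂.
A₂ = πr² = π(1.430×10^-2 m)² = 6.424×10^-4 m².
M = (4π×10⁻⁷)(2460)(726)(6.424×10^-4) = 1.442×10^-3 H.

M ≈ 1.44 mH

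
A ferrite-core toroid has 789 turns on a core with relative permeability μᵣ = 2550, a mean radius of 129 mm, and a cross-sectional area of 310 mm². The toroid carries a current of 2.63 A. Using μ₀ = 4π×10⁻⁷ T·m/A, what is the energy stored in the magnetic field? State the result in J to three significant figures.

U ≈ 2.64 J

L = μ₀μᵣN²A/(2πR) = (4π×10⁻⁷)(2550)(789)²(3.100×10^-4)/(2π×0.129) = 0.763 H.
U = ½LI² = ½(0.763)(2.63)² = 2.639 J.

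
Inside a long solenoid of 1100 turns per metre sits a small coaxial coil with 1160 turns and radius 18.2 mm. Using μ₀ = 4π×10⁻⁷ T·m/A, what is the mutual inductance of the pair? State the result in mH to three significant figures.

The outer solenoid produces a uniform field B₁ = μ₀n₁I₁ across the inner coil,
so the flux linkage is N₂Φ = N₂B₁A₂ = μ₀n₁N₂A₂·I₁, giving M = μ₀n₁N₂A₂.
A₂ = πr² = π(1.820×10^-2 m)² = 1.041×10^-3 m².
M = (4π×10⁻⁷)(1100)(1160)(1.041×10^-3) = 1.669×10^-3 H.

M ≈ 1.67 mH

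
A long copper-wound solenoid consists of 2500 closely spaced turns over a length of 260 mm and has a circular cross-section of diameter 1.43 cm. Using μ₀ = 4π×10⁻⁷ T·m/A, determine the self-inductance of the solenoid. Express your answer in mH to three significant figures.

A = π(d/2)² = π(7.150×10^-3 m)² = 1.606×10^-4 m².
For a long solenoid, L = μ₀N²A/ℓ.
L = (4π×10⁻⁷)(2500)²(1.606×10^-4)/(0.26 m) = 4.852×10^-3 H.

L ≈ 4.85 mH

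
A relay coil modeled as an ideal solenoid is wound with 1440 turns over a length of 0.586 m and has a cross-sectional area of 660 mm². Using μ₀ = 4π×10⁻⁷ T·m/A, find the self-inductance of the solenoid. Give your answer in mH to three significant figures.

A = 660 mm² = 6.600×10^-4 m².
For a long solenoid, L = μ₀N²A/ℓ.
L = (4π×10⁻⁷)(1440)²(6.600×10^-4)/(0.586 m) = 2.9348×10^-3 H.

L ≈ 2.93 mH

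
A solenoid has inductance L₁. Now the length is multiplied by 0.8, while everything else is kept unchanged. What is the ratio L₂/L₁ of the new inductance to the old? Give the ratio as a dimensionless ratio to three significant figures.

L₂/L₁ = 1.25

For a solenoid, L ∝ μᵣN²A/ℓ.
L₂/L₁ = (0.8)^-1 = 1.25.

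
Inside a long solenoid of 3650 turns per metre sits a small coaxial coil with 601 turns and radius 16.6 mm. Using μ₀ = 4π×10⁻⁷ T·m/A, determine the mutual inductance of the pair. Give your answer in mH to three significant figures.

The outer solenoid produces a uniform field B₁ = μ₀n₁I₁ across the inner coil,
so the flux linkage is N₂Φ = N₂B₁A₂ = μ₀n₁N₂A₂·I₁, giving M = μ₀n₁N₂A₂.
A₂ = πr² = π(1.660×10^-2 m)² = 8.657×10^-4 m².
M = (4π×10⁻⁷)(3650)(601)(8.657×10^-4) = 2.386×10^-3 H.

M ≈ 2.39 mH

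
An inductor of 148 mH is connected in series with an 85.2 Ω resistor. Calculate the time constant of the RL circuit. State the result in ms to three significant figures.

τ = L/R = (0.148 H)/(85.2 Ω) = 1.737×10^-3 s.

τ ≈ 1.74 ms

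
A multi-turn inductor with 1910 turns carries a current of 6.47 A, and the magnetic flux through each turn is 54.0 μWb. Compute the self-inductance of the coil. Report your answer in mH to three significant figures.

Self-inductance is defined by L = NΦ_B/I (flux linkage over current).
L = (1910)(5.400×10^-5 Wb)/(6.47 A) = 1.594×10^-2 H.

L ≈ 15.9 mH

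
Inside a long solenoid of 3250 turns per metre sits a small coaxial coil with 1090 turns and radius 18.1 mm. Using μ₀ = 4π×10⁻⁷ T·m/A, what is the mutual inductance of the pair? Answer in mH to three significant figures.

M ≈ 4.58 mH

The outer solenoid produces a uniform field B₁ = μ₀n₁I₁ across the inner coil,
so the flux linkage is N₂Φ = N₂B₁A₂ = μ₀n₁N₂A₂·I₁, giving M = μ₀n₁N₂A₂.
A₂ = πr² = π(1.810×10^-2 m)² = 1.029×10^-3 m².
M = (4π×10⁻⁷)(3250)(1090)(1.029×10^-3) = 4.582×10^-3 H.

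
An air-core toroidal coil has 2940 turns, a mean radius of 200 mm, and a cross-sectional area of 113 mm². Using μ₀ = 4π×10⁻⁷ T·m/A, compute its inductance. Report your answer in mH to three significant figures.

For a thin toroid, L = μ₀N²A/(2πR).
L = (4π×10⁻⁷)(2940)²(1.130×10^-4) / (2π×0.2 m) = 9.767×10^-4 H.

L ≈ 0.977 mH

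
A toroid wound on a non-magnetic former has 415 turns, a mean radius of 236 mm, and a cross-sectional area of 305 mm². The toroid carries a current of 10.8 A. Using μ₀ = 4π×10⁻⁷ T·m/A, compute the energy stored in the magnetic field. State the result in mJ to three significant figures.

U ≈ 2.60 mJ

L = μ₀N²A/(2πR) = (4π×10⁻⁷)(415)²(3.050×10^-4)/(2π×0.236) = 4.452×10^-5 H.
U = ½LI² = ½(4.452×10^-5)(10.8)² = 2.596×10^-3 J.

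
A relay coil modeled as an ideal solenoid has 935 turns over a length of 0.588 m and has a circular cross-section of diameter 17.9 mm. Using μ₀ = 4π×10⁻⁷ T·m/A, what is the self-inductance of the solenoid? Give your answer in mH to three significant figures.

A = π(d/2)² = π(8.950×10^-3 m)² = 2.516×10^-4 m².
For a long solenoid, L = μ₀N²A/ℓ.
L = (4π×10⁻⁷)(935)²(2.516×10^-4)/(0.588 m) = 4.702×10^-4 H.

L ≈ 0.470 mH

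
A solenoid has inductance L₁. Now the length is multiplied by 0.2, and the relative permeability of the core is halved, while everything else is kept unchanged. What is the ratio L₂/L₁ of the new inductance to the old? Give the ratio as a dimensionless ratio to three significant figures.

For a solenoid, L ∝ μᵣN²A/ℓ.
L₂/L₁ = (0.2)^-1 × (0.5) = 2.50.

L₂/L₁ = 2.50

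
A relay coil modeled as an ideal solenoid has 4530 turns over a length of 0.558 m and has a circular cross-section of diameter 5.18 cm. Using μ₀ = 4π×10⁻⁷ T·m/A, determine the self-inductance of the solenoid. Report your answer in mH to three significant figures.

L ≈ 97.4 mH

A = π(d/2)² = π(2.590×10^-2 m)² = 2.107×10^-3 m².
For a long solenoid, L = μ₀N²A/ℓ.
L = (4π×10⁻⁷)(4530)²(2.107×10^-3)/(0.558 m) = 9.739×10^-2 H.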